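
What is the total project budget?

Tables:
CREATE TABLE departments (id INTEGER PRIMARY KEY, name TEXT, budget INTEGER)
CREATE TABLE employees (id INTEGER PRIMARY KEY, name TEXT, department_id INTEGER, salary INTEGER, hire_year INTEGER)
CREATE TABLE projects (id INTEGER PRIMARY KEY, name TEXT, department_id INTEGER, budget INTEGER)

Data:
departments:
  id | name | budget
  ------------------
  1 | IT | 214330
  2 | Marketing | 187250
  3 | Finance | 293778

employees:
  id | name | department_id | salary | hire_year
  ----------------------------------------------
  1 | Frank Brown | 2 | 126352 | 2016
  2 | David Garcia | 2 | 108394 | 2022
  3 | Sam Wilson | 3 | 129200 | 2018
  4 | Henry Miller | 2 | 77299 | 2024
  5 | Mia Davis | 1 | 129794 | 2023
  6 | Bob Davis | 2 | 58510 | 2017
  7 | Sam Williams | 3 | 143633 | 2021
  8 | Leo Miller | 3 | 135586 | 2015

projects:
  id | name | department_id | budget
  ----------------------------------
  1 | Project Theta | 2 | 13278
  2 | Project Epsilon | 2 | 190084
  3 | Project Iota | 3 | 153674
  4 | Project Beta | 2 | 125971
SELECT SUM(budget) FROM projects

Execution result:
483007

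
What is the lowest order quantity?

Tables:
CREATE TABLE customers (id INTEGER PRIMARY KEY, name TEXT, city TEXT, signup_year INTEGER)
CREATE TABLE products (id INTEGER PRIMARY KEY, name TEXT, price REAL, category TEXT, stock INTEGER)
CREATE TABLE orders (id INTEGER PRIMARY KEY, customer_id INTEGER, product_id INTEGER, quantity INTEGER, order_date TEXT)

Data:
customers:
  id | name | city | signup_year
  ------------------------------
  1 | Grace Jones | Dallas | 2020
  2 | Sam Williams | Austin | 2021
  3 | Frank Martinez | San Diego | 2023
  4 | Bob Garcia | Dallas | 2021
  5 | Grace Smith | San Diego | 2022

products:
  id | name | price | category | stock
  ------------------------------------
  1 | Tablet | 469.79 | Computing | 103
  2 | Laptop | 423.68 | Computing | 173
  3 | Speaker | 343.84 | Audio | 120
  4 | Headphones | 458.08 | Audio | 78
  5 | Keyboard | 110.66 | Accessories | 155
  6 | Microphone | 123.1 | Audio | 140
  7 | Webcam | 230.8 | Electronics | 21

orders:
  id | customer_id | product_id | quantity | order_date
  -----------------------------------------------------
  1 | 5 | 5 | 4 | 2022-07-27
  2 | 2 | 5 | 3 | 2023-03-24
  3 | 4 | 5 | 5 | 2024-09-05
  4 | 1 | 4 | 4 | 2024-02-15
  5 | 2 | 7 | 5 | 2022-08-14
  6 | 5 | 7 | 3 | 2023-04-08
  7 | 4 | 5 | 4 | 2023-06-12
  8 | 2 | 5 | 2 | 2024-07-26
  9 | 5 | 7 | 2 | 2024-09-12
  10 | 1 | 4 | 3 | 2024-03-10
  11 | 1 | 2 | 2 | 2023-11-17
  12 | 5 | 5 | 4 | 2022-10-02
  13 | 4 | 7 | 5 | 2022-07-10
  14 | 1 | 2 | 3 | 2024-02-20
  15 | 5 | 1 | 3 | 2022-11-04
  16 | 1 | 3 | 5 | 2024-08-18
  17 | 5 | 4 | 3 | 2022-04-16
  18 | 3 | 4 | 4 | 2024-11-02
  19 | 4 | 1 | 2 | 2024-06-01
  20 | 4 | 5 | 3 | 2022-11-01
SELECT MIN(quantity) FROM orders

Execution result:
2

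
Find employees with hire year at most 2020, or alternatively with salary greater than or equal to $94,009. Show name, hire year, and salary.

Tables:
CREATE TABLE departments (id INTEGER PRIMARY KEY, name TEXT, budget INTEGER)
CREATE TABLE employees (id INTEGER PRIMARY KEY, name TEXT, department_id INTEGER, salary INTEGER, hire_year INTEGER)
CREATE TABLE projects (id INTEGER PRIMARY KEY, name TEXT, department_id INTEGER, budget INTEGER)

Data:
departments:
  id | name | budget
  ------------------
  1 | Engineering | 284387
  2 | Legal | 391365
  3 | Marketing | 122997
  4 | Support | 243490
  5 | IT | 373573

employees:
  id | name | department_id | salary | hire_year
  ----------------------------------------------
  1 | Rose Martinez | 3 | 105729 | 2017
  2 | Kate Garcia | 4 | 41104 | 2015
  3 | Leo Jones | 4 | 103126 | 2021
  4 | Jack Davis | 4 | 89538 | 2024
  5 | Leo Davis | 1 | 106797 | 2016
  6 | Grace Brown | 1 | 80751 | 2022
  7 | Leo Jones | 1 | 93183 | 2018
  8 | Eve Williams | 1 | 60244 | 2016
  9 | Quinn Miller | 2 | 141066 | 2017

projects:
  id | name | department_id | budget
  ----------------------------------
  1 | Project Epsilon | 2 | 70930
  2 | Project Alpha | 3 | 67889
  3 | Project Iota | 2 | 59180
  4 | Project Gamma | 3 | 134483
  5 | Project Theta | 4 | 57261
SELECT name, hire_year, salary FROM employees WHERE hire_year <= 2020 OR salary >= 94009

Execution result:
name | hire_year | salary
Rose Martinez | 2017 | 105729
Kate Garcia | 2015 | 41104
Leo Jones | 2021 | 103126
Leo Davis | 2016 | 106797
Leo Jones | 2018 | 93183
Eve Williams | 2016 | 60244
Quinn Miller | 2017 | 141066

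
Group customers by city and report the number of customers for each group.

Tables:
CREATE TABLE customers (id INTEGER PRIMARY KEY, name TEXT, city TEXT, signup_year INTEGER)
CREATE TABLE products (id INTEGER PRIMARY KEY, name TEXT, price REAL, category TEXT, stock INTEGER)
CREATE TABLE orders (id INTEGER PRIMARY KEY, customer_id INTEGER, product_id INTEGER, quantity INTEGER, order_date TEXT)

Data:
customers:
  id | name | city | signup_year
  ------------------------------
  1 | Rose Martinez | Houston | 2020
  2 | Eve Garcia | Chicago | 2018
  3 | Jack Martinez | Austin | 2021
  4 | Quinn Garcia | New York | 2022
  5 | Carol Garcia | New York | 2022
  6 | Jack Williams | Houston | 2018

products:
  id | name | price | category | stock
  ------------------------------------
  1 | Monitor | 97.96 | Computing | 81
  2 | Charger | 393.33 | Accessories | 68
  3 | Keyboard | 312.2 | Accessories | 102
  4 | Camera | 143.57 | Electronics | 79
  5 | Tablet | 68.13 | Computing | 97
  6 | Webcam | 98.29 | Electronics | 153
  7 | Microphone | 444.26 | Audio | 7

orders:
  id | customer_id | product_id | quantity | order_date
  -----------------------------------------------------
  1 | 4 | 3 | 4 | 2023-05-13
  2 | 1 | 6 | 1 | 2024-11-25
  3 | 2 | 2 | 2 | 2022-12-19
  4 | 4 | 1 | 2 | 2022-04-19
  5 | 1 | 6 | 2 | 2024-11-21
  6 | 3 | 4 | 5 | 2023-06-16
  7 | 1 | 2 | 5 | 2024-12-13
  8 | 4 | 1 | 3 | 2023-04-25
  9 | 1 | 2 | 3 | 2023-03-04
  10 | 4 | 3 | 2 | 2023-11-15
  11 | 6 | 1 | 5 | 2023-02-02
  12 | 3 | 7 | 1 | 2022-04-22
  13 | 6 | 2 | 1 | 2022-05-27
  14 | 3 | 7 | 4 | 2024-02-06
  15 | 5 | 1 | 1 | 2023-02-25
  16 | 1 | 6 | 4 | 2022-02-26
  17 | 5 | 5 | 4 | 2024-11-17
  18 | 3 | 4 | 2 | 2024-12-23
SELECT city, COUNT(*) AS n FROM customers GROUP BY city

Execution result:
city | n
Austin | 1
Chicago | 1
Houston | 2
New York | 2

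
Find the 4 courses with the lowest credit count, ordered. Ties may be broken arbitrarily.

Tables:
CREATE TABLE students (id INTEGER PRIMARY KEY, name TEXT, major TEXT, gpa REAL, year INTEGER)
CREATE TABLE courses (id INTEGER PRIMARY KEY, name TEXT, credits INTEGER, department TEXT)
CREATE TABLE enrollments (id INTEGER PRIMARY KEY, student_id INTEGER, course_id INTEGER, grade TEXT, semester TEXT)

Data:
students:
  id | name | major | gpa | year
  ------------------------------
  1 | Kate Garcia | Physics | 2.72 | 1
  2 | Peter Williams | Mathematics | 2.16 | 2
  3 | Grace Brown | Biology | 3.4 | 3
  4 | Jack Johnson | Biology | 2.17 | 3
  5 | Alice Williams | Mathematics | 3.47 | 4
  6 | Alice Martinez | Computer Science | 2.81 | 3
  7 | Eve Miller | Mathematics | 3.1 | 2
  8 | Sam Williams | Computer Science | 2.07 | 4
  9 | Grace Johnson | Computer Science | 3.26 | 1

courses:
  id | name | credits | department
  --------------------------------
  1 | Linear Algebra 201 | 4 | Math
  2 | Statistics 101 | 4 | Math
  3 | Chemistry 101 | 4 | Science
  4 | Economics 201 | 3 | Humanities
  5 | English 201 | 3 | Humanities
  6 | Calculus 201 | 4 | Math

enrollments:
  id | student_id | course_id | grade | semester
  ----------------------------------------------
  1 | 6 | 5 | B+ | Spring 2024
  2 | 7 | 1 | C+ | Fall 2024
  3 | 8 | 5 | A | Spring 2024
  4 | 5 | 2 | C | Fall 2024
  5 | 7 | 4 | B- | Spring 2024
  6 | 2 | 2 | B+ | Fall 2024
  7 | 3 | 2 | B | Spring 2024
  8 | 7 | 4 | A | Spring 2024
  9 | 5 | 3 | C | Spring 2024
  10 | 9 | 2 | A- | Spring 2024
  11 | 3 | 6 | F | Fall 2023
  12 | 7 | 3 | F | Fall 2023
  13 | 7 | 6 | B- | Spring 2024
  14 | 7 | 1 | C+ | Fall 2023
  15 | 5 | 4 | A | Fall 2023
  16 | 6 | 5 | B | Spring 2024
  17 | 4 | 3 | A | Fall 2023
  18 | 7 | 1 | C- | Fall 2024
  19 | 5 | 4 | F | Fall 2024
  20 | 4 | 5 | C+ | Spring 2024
SELECT name, credits FROM courses ORDER BY credits ASC LIMIT 4

Execution result:
name | credits
Economics 201 | 3
English 201 | 3
Linear Algebra 201 | 4
Statistics 101 | 4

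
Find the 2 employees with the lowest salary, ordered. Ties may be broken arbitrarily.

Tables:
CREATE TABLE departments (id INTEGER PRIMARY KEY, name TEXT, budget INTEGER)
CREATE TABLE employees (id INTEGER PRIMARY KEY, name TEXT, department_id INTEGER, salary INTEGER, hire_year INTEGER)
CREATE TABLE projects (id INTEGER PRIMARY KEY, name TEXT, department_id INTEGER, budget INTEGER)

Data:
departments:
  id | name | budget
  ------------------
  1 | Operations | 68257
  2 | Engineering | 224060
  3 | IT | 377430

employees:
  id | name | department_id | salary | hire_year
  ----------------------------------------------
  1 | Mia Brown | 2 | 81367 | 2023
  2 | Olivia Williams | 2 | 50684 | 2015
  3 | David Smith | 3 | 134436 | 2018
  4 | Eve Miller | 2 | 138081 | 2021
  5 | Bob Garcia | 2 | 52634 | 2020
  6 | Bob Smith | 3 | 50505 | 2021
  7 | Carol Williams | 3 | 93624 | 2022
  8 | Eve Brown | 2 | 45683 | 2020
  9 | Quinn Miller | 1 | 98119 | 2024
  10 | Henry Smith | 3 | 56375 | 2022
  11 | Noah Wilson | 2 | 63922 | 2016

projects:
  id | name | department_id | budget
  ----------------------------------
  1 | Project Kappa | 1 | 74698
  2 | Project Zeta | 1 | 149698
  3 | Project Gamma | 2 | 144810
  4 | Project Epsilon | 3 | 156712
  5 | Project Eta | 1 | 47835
SELECT name, salary FROM employees ORDER BY salary ASC LIMIT 2

Execution result:
name | salary
Eve Brown | 45683
Bob Smith | 50505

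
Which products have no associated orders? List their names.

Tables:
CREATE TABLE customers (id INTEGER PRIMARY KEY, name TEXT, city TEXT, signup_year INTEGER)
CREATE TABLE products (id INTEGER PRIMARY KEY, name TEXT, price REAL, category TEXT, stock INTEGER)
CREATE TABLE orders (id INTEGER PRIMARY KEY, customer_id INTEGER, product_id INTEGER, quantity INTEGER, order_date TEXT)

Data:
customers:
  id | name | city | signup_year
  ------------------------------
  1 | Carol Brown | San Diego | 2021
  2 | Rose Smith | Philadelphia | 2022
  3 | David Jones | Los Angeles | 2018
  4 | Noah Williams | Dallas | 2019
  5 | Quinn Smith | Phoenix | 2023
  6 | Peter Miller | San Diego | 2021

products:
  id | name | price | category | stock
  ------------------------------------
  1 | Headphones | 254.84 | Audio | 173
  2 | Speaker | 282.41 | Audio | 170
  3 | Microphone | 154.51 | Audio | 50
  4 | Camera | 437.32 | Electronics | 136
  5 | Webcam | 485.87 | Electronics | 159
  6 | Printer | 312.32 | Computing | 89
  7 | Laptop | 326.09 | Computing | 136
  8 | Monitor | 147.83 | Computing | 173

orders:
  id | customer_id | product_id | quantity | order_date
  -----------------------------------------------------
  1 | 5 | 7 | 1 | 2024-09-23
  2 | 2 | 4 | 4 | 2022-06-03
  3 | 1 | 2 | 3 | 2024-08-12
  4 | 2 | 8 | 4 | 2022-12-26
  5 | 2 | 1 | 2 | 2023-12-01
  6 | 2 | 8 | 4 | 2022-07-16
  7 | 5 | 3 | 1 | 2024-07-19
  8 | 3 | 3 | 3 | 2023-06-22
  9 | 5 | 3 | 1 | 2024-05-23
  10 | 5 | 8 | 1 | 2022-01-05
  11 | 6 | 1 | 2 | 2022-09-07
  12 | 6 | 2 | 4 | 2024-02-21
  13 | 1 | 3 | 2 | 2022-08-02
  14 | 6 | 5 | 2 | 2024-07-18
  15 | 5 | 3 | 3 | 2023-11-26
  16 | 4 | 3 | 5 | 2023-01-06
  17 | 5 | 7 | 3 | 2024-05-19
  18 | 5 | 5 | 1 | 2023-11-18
SELECT p.name FROM products p LEFT JOIN orders c ON c.product_id = p.id WHERE c.id IS NULL

Execution result:
Printer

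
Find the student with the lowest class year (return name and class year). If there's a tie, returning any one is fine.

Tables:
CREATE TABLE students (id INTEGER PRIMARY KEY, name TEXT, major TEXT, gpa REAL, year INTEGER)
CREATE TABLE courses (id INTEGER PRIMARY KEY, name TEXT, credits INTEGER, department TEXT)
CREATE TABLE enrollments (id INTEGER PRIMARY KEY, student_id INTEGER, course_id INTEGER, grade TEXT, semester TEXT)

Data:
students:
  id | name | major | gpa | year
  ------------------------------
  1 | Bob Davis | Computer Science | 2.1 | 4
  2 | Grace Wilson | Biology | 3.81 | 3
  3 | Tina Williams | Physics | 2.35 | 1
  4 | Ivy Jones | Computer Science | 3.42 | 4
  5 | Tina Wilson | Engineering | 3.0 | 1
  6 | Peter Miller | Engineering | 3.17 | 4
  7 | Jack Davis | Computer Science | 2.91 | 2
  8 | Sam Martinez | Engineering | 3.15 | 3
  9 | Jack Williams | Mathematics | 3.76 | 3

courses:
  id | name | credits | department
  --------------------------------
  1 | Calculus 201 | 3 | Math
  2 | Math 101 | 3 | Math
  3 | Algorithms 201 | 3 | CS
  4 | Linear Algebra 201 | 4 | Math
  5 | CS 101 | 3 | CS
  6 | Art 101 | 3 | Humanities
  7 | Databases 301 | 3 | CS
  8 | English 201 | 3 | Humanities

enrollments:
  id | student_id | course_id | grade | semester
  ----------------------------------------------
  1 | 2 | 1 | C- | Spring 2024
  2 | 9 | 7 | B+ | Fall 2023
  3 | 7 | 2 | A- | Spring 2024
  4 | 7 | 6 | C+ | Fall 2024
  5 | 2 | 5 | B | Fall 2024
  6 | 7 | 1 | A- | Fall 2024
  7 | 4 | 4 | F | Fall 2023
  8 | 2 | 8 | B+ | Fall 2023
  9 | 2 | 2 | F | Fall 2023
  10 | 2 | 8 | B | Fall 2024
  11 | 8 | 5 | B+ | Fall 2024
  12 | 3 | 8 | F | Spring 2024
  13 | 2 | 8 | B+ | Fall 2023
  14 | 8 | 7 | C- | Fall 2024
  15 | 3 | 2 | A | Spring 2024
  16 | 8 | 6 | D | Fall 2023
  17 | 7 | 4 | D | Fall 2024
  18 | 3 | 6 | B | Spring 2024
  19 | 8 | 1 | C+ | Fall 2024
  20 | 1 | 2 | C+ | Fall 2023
SELECT name, year FROM students ORDER BY year ASC LIMIT 1

Execution result:
name | year
Tina Williams | 1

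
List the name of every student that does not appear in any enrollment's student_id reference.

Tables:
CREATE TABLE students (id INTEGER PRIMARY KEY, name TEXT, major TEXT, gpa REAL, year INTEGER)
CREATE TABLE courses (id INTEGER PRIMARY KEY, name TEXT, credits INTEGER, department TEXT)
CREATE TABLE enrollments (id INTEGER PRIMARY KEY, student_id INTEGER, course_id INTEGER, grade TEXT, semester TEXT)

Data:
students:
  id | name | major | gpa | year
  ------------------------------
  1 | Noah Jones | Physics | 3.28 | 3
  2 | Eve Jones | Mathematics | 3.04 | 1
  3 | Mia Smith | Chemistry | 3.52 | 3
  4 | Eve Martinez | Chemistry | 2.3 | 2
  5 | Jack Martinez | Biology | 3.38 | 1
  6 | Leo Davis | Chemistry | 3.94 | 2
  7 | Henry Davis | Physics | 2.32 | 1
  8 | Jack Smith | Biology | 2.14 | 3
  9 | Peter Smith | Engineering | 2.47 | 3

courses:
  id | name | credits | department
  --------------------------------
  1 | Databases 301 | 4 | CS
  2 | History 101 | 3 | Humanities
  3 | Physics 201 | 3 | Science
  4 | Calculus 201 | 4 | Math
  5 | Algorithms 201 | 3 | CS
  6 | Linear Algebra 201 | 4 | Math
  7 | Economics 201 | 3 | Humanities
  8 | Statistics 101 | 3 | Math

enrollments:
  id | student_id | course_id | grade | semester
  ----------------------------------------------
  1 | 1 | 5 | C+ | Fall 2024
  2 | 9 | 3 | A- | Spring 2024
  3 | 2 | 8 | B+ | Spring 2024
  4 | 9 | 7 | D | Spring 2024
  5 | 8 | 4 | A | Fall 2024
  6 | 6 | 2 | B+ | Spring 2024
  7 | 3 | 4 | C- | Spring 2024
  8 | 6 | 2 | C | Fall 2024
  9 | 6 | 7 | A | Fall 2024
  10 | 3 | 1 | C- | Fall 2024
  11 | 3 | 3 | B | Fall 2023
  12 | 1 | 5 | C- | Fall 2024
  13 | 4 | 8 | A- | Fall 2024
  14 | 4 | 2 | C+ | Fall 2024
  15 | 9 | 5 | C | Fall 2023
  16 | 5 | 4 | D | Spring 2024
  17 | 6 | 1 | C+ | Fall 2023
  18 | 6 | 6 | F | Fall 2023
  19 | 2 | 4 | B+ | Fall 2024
SELECT p.name FROM students p LEFT JOIN enrollments c ON c.student_id = p.id WHERE c.id IS NULL

Execution result:
Henry Davis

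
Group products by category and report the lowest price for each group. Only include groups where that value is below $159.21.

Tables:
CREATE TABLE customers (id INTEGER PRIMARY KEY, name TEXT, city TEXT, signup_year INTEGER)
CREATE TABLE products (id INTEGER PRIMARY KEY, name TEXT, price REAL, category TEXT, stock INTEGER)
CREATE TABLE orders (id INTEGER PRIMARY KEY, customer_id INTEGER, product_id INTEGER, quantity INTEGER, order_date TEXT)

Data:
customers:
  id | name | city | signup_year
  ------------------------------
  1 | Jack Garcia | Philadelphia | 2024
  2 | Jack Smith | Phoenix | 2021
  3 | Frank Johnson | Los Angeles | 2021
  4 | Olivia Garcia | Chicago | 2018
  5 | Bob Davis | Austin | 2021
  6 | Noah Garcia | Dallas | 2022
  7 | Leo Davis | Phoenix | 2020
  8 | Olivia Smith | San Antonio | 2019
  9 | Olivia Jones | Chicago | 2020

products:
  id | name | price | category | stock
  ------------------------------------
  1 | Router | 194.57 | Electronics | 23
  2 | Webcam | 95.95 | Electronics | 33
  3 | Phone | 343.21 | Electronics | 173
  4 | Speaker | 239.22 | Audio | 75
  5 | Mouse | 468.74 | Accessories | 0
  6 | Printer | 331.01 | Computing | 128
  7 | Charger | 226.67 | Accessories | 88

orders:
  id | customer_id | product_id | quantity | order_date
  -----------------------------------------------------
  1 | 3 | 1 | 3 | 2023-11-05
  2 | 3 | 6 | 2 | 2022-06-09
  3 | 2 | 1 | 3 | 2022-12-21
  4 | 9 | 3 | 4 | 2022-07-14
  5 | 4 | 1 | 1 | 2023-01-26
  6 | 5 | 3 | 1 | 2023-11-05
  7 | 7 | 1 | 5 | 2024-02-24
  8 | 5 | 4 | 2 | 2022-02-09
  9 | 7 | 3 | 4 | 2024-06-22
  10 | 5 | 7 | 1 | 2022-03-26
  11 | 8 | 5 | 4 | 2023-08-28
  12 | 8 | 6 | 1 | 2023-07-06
SELECT category, MIN(price) AS min_price FROM products GROUP BY category HAVING MIN(price) < 159.21

Execution result:
category | min_price
Electronics | 95.95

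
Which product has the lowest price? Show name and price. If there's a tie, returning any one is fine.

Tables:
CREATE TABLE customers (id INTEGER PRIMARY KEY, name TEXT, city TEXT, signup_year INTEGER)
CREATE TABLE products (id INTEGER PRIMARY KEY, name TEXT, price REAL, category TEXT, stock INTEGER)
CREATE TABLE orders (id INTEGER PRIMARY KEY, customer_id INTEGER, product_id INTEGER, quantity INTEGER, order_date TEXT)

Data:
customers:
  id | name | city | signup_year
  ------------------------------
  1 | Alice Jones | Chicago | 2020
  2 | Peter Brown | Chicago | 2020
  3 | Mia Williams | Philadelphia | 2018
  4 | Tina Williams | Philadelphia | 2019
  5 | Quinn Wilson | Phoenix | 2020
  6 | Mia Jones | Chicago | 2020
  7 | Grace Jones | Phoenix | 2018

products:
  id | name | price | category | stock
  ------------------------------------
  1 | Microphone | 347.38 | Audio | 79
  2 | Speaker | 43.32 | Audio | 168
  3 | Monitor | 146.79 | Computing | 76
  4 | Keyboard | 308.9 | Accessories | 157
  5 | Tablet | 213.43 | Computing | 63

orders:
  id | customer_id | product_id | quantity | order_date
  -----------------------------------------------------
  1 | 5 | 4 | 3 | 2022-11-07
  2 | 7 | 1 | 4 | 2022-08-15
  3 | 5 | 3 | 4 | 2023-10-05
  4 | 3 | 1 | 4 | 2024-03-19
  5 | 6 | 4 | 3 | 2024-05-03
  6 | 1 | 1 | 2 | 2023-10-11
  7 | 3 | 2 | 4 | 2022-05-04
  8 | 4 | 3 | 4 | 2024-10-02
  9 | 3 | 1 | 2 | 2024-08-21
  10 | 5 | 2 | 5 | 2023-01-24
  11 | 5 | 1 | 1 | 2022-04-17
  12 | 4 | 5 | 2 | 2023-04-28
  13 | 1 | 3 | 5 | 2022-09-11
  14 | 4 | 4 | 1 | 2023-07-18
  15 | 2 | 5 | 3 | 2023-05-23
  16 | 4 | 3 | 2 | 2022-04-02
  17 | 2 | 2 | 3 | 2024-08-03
SELECT name, price FROM products ORDER BY price ASC LIMIT 1

Execution result:
name | price
Speaker | 43.32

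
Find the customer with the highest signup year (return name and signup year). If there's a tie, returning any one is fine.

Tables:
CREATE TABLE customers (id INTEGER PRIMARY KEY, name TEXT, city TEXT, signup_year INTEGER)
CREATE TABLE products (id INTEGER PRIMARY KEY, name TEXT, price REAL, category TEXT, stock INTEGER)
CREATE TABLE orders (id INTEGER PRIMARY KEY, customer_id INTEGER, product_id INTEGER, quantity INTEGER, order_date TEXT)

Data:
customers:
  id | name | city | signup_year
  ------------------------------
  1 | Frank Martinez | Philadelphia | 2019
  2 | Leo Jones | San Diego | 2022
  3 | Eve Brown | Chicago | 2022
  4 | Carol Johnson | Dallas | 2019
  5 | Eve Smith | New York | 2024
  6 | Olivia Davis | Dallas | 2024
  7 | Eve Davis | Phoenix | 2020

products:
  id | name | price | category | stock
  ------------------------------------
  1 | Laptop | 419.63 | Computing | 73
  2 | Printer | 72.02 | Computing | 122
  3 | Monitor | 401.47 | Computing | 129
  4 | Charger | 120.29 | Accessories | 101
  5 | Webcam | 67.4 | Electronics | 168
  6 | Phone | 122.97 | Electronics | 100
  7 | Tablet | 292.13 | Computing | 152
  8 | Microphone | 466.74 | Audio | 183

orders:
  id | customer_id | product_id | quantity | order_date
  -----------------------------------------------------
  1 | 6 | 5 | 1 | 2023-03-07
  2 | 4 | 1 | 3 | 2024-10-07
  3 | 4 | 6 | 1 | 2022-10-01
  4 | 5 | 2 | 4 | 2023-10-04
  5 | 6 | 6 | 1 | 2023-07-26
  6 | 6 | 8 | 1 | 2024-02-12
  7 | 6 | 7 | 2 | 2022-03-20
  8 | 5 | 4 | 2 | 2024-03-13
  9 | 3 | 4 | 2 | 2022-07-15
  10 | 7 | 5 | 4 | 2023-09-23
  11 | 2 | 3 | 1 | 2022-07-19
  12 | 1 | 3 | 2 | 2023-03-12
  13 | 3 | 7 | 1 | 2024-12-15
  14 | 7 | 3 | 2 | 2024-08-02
SELECT name, signup_year FROM customers ORDER BY signup_year DESC LIMIT 1

Execution result:
name | signup_year
Eve Smith | 2024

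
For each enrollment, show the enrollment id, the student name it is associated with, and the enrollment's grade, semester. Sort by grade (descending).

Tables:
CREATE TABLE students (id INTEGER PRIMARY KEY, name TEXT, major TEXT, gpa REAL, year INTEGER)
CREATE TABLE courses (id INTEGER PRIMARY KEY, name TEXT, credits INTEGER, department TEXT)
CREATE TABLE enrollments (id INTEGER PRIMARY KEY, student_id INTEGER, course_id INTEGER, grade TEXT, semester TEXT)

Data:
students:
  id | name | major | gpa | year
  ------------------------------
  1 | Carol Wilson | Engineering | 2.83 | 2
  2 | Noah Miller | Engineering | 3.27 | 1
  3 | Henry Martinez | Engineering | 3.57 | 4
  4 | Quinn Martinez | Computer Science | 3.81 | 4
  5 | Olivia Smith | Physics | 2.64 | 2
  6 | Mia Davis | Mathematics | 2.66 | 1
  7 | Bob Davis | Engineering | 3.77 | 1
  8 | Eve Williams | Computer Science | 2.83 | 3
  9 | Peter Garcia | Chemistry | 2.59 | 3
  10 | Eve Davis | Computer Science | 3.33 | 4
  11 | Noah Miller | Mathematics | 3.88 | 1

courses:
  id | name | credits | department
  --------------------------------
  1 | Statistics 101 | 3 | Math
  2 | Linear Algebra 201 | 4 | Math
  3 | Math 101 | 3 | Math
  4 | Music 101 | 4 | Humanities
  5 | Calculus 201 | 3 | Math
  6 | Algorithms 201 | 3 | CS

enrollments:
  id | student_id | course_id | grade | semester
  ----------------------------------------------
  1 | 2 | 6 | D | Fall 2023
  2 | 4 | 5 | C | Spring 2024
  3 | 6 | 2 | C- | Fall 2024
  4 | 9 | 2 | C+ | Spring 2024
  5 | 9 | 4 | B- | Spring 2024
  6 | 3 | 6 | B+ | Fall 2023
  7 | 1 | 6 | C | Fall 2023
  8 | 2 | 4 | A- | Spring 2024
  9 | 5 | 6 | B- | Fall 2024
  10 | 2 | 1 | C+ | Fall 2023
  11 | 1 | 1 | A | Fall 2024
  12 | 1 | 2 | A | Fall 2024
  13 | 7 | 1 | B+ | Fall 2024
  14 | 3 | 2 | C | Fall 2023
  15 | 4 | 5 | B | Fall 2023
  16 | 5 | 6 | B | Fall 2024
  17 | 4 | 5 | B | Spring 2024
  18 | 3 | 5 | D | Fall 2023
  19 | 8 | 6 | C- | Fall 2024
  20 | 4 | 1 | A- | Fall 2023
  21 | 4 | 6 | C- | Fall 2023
SELECT c.id, p.name AS student, c.grade, c.semester FROM enrollments c JOIN students p ON c.student_id = p.id ORDER BY c.grade DESC

Execution result:
id | student | grade | semester
1 | Noah Miller | D | Fall 2023
18 | Henry Martinez | D | Fall 2023
3 | Mia Davis | C- | Fall 2024
19 | Eve Williams | C- | Fall 2024
21 | Quinn Martinez | C- | Fall 2023
4 | Peter Garcia | C+ | Spring 2024
10 | Noah Miller | C+ | Fall 2023
2 | Quinn Martinez | C | Spring 2024
7 | Carol Wilson | C | Fall 2023
14 | Henry Martinez | C | Fall 2023
5 | Peter Garcia | B- | Spring 2024
9 | Olivia Smith | B- | Fall 2024
6 | Henry Martinez | B+ | Fall 2023
13 | Bob Davis | B+ | Fall 2024
15 | Quinn Martinez | B | Fall 2023
16 | Olivia Smith | B | Fall 2024
17 | Quinn Martinez | B | Spring 2024
8 | Noah Miller | A- | Spring 2024
20 | Quinn Martinez | A- | Fall 2023
11 | Carol Wilson | A | Fall 2024
12 | Carol Wilson | A | Fall 2024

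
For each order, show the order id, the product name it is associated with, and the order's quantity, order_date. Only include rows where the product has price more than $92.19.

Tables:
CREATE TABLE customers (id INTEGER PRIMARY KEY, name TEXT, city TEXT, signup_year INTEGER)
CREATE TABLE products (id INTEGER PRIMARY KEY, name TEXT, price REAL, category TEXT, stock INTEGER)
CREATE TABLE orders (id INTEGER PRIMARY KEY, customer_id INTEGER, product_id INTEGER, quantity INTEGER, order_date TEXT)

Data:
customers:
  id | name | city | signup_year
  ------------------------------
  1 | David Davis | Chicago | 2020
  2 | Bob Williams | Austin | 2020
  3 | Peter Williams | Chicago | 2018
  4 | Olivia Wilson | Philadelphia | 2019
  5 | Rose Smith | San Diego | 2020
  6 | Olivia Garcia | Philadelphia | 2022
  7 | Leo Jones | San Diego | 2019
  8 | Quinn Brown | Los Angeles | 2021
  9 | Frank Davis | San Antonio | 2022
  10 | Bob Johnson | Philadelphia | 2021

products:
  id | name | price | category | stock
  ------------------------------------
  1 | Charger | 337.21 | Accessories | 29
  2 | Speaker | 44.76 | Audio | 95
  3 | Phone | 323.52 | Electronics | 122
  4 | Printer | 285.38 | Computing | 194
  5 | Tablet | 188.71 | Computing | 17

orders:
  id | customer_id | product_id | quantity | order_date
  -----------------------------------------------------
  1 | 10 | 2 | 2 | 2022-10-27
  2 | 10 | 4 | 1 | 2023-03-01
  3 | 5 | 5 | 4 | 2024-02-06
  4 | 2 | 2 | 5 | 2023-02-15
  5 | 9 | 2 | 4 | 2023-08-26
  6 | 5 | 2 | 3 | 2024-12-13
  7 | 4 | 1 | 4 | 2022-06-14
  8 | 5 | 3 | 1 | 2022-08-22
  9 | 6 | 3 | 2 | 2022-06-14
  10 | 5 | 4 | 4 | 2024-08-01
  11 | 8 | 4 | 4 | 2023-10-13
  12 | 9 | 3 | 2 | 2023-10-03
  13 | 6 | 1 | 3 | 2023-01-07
SELECT c.id, p.name AS product, c.quantity, c.order_date FROM orders c JOIN products p ON c.product_id = p.id WHERE p.price > 92.19

Execution result:
id | product | quantity | order_date
2 | Printer | 1 | 2023-03-01
3 | Tablet | 4 | 2024-02-06
7 | Charger | 4 | 2022-06-14
8 | Phone | 1 | 2022-08-22
9 | Phone | 2 | 2022-06-14
10 | Printer | 4 | 2024-08-01
11 | Printer | 4 | 2023-10-13
12 | Phone | 2 | 2023-10-03
13 | Charger | 3 | 2023-01-07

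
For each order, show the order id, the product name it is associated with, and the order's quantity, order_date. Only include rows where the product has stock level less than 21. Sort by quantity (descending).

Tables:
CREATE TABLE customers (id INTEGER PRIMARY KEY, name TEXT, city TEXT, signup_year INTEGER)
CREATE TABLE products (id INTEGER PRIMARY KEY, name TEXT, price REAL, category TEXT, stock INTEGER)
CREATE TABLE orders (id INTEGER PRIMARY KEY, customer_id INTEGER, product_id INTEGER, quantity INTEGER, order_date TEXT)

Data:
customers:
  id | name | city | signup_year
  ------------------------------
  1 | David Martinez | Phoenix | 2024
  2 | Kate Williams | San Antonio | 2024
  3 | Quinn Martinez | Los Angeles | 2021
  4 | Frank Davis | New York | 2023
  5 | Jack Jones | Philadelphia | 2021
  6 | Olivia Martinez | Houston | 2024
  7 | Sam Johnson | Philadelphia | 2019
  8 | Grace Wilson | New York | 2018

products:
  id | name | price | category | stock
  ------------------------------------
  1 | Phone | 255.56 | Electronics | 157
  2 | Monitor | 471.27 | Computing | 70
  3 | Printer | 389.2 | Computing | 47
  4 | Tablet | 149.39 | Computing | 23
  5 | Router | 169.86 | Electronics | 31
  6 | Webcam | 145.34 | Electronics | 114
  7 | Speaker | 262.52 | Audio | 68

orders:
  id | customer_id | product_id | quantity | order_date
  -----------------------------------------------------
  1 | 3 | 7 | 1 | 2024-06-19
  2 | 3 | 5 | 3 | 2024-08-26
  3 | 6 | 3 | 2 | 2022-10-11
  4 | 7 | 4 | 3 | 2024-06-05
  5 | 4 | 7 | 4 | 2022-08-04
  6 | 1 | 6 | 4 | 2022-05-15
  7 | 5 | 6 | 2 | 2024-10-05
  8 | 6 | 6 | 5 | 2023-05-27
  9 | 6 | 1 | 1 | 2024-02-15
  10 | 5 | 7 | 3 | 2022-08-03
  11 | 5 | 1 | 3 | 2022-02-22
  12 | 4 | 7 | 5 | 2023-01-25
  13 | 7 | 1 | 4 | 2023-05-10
SELECT c.id, p.name AS product, c.quantity, c.order_date FROM orders c JOIN products p ON c.product_id = p.id WHERE p.stock < 21 ORDER BY c.quantity DESC

Execution result:
(no rows)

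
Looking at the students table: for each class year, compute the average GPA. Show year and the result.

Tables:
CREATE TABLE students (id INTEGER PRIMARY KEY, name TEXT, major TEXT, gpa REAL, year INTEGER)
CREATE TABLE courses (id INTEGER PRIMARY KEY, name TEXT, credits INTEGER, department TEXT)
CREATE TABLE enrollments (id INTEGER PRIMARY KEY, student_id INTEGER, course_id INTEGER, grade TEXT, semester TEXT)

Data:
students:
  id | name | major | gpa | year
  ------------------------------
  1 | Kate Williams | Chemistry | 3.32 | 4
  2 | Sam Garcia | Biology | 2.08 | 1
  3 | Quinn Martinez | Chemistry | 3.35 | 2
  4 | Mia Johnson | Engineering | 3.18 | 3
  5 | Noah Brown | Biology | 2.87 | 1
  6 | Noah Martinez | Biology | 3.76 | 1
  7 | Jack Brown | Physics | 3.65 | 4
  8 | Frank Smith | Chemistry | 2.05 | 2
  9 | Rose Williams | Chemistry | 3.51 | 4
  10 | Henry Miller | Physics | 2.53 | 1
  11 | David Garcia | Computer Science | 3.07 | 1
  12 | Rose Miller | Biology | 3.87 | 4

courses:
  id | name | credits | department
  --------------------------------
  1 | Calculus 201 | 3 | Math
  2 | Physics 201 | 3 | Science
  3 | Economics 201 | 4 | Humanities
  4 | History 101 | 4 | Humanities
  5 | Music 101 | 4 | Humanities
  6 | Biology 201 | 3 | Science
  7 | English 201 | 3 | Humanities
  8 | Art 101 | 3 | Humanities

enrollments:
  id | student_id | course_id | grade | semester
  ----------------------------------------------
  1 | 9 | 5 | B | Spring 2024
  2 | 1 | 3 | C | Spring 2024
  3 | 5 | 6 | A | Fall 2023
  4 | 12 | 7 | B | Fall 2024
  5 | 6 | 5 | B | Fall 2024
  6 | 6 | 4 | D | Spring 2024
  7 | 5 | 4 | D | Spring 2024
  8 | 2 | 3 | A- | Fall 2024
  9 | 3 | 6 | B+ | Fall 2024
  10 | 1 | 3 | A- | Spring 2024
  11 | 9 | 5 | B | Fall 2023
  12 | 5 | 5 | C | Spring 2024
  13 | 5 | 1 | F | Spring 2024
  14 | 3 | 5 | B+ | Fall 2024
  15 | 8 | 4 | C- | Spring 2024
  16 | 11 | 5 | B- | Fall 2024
SELECT year, AVG(gpa) AS avg_gpa FROM students GROUP BY year

Execution result:
year | avg_gpa
1 | 2.86
2 | 2.70
3 | 3.18
4 | 3.59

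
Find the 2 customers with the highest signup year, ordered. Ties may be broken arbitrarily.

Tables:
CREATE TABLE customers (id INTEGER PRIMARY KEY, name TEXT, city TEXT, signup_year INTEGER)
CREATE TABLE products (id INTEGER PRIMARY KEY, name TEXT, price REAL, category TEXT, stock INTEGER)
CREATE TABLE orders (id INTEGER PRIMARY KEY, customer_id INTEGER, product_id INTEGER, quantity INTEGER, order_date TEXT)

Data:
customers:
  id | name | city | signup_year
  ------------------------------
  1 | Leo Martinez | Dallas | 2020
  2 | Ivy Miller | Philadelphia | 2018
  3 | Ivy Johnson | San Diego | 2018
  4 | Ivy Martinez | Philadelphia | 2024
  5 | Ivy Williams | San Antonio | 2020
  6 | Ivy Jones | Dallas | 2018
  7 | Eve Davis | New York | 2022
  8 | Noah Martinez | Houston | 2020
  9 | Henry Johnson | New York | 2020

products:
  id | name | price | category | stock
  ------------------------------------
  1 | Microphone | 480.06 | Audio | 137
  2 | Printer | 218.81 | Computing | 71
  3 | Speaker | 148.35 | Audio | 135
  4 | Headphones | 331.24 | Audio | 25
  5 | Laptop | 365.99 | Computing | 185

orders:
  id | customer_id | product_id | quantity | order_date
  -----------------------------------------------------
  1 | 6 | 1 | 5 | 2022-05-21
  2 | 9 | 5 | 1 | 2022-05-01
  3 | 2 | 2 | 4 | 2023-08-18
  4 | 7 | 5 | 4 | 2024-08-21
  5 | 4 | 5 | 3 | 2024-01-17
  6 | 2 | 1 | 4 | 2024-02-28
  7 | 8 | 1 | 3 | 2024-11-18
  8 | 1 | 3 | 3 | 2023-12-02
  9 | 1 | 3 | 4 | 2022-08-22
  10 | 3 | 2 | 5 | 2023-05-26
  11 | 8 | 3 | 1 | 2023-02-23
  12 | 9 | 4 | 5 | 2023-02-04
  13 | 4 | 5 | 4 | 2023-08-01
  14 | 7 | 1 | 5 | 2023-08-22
SELECT name, signup_year FROM customers ORDER BY signup_year DESC LIMIT 2

Execution result:
name | signup_year
Ivy Martinez | 2024
Eve Davis | 2022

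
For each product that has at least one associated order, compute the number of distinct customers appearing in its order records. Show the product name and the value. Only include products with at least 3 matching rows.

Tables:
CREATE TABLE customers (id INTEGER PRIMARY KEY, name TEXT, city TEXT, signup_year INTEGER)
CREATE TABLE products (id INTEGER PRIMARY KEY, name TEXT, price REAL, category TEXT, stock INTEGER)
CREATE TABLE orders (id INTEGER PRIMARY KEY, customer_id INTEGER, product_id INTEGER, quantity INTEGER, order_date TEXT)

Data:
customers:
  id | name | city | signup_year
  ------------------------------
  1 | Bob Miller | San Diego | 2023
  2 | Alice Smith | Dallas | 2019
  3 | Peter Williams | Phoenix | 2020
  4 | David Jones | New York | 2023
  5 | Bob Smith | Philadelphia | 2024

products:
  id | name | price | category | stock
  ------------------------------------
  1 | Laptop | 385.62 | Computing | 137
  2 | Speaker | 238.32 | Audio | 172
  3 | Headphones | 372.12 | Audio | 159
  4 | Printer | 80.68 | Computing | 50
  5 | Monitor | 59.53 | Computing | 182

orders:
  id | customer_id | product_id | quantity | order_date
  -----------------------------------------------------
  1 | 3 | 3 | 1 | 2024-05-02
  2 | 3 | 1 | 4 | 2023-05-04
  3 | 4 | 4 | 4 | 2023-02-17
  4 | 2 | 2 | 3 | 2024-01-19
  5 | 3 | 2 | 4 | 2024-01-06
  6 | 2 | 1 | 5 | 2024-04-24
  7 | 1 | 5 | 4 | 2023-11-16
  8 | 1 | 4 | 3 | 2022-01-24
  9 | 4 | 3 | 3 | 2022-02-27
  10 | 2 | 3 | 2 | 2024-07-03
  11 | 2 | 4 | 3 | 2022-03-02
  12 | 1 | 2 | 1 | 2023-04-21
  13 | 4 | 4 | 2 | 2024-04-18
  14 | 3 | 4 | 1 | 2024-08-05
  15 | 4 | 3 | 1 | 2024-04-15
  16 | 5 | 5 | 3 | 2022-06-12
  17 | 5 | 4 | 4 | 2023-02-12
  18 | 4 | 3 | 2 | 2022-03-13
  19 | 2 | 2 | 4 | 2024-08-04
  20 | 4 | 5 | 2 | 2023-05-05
SELECT p.name, COUNT(DISTINCT c.customer_id) AS distinct_customer_count FROM orders c JOIN products p ON c.product_id = p.id GROUP BY p.id, p.name HAVING COUNT(*) >= 3

Execution result:
name | distinct_customer_count
Speaker | 3
Headphones | 3
Printer | 5
Monitor | 3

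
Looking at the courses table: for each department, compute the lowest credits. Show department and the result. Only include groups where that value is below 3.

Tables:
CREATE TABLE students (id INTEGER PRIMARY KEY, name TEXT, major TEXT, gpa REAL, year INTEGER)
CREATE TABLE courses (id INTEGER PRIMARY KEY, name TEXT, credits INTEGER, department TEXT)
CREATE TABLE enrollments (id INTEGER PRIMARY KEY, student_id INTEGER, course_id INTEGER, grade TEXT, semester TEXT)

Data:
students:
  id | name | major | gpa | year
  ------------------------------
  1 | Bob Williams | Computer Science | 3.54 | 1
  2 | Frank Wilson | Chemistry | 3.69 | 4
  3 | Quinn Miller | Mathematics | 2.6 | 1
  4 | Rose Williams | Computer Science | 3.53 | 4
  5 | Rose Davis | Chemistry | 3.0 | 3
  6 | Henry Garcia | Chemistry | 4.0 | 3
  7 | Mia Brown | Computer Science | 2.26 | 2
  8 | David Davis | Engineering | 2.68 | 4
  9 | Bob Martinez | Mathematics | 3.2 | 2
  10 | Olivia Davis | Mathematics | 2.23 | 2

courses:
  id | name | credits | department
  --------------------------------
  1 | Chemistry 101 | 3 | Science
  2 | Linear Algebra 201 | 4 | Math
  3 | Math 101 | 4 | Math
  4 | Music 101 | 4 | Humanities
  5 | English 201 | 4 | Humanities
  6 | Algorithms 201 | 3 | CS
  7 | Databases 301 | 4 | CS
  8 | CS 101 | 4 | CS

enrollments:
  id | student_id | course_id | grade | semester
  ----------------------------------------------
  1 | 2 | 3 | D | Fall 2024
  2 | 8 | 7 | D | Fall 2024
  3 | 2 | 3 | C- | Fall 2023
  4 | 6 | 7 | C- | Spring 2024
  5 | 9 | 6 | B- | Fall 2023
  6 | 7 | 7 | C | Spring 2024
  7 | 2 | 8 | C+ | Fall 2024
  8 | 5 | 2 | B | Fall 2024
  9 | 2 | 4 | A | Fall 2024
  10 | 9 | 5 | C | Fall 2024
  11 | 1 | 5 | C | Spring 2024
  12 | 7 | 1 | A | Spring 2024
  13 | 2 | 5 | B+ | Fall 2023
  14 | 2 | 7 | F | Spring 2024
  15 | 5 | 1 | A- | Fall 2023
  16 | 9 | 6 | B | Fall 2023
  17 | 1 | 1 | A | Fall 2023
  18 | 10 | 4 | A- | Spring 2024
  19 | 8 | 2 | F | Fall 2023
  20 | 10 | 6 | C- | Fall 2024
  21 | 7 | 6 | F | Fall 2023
SELECT department, MIN(credits) AS min_credits FROM courses GROUP BY department HAVING MIN(credits) < 3

Execution result:
(no rows)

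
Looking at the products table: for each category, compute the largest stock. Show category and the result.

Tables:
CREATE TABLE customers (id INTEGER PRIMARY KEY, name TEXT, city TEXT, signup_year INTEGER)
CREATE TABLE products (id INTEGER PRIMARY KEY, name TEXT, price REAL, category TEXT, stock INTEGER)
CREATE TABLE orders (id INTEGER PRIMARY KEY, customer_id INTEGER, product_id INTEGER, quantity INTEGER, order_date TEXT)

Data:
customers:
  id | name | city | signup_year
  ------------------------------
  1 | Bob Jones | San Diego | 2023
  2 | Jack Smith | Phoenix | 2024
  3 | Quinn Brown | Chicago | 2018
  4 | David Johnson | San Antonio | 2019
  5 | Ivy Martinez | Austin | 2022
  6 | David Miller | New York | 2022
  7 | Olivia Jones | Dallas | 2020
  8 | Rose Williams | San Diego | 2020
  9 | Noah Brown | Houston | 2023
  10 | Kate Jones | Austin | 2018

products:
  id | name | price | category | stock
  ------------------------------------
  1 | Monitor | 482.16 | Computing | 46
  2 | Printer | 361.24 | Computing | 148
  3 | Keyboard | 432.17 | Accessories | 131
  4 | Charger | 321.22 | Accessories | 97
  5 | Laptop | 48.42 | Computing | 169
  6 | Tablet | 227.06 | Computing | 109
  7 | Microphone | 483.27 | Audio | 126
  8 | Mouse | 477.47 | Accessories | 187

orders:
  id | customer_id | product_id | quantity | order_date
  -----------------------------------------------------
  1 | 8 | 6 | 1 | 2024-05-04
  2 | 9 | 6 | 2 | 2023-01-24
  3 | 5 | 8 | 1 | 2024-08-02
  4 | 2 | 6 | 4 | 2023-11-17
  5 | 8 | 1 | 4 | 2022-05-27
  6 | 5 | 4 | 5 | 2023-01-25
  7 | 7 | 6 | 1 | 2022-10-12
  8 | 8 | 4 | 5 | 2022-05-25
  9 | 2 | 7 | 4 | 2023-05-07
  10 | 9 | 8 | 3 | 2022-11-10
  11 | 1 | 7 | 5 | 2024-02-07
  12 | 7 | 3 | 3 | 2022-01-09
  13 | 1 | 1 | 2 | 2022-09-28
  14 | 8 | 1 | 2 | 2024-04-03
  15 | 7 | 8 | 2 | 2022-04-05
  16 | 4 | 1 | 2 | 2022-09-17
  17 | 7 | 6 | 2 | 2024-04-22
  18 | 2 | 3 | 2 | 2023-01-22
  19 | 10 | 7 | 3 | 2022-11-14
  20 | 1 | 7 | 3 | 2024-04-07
SELECT category, MAX(stock) AS max_stock FROM products GROUP BY category

Execution result:
category | max_stock
Accessories | 187
Audio | 126
Computing | 169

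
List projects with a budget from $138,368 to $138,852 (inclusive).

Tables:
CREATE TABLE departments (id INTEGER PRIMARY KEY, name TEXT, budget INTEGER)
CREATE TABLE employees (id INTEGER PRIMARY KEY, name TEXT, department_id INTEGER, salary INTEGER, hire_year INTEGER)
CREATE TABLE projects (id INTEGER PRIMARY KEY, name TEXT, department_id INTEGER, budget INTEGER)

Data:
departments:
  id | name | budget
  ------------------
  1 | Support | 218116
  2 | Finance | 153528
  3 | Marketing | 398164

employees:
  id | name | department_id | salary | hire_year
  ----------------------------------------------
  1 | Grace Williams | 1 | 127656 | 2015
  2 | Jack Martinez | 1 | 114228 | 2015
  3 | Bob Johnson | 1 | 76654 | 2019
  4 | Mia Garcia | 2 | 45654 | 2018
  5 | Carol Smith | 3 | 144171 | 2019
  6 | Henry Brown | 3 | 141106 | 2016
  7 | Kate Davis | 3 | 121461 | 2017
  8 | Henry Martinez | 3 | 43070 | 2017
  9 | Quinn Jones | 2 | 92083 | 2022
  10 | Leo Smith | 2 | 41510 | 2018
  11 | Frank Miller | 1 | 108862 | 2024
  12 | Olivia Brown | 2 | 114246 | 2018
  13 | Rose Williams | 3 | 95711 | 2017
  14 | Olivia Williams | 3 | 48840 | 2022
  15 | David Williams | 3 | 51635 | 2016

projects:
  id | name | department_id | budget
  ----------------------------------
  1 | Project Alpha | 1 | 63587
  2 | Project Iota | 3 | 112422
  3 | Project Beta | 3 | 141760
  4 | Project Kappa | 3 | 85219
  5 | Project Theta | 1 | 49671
SELECT name, budget FROM projects WHERE budget BETWEEN 138368 AND 138852

Execution result:
(no rows)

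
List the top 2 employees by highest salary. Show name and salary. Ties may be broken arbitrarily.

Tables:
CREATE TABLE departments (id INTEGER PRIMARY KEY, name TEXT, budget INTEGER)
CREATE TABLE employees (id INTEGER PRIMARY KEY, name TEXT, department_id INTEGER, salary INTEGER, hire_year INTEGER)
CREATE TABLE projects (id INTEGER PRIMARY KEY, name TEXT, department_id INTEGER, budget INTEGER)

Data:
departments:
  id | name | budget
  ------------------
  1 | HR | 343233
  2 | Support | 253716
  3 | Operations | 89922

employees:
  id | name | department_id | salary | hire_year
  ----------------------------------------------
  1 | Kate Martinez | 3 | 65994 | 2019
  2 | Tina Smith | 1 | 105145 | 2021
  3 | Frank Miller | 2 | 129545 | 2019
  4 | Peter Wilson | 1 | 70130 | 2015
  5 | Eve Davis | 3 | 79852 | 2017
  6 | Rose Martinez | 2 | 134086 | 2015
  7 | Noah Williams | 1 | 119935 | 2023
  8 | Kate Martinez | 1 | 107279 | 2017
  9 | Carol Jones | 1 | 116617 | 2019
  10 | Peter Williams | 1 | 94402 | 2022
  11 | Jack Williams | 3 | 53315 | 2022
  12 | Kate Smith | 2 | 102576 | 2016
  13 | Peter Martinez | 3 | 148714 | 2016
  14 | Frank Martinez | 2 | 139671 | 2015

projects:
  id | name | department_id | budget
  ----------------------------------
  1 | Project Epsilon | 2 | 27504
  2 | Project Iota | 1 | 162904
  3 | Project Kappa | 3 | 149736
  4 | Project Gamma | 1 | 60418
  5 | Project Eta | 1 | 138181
SELECT name, salary FROM employees ORDER BY salary DESC LIMIT 2

Execution result:
name | salary
Peter Martinez | 148714
Frank Martinez | 139671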